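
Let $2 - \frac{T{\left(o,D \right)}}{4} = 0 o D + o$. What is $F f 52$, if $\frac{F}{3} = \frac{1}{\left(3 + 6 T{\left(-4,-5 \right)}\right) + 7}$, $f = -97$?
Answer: $- \frac{7566}{77} \approx -98.26$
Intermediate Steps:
$T{\left(o,D \right)} = 8 - 4 o$ ($T{\left(o,D \right)} = 8 - 4 \left(0 o D + o\right) = 8 - 4 \left(0 D + o\right) = 8 - 4 \left(0 + o\right) = 8 - 4 o$)
$F = \frac{3}{154}$ ($F = \frac{3}{\left(3 + 6 \left(8 - -16\right)\right) + 7} = \frac{3}{\left(3 + 6 \left(8 + 16\right)\right) + 7} = \frac{3}{\left(3 + 6 \cdot 24\right) + 7} = \frac{3}{\left(3 + 144\right) + 7} = \frac{3}{147 + 7} = \frac{3}{154} \approx 0.019481$)
$F f 52 = \frac{3}{154} \left(-97\right) 52 = \left(- \frac{291}{154}\right) 52 = - \frac{7566}{77}$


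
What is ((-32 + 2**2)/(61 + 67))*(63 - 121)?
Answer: 203/16 ≈ 12.688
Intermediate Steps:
((-32 + 2**2)/(61 + 67))*(63 - 121) = ((-32 + 4)/128)*(-58) = -28*1/128*(-58) = -7/32*(-58) = 203/16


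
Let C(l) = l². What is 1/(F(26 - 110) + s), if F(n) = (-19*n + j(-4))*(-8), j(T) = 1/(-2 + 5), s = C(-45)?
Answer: -3/32237 ≈ -9.3061e-5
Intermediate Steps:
s = 2025 (s = (-45)² = 2025)
j(T) = ⅓ (j(T) = 1/3 = ⅓)
F(n) = -8/3 + 152*n (F(n) = (-19*n + ⅓)*(-8) = (⅓ - 19*n)*(-8) = -8/3 + 152*n)
1/(F(26 - 110) + s) = 1/((-8/3 + 152*(26 - 110)) + 2025) = 1/((-8/3 + 152*(-84)) + 2025) = 1/((-8/3 - 12768) + 2025) = 1/(-38312/3 + 2025) = 1/(-32237/3) = -3/32237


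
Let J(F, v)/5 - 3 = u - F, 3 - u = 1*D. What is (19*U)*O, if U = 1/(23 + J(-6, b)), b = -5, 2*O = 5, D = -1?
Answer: 95/176 ≈ 0.53977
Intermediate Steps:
O = 5/2 (O = (½)*5 = 5/2 ≈ 2.5000)
u = 4 (u = 3 - (-1) = 3 - 1*(-1) = 3 + 1 = 4)
J(F, v) = 35 - 5*F (J(F, v) = 15 + 5*(4 - F) = 15 + (20 - 5*F) = 35 - 5*F)
U = 1/88 (U = 1/(23 + (35 - 5*(-6))) = 1/(23 + (35 + 30)) = 1/(23 + 65) = 1/88 ≈ 0.011364)
(19*U)*O = (19*(1/88))*(5/2) = (19/88)*(5/2) = 95/176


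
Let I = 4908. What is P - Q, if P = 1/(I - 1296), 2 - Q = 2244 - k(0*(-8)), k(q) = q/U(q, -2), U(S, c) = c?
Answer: 8098105/3612 ≈ 2242.0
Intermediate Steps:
k(q) = -q/2 (k(q) = q/(-2) = q*(-1/2) = -q/2)
Q = -2242 (Q = 2 - (2244 - (-1)*0*(-8)/2) = 2 - (2244 - (-1)*0/2) = 2 - (2244 - 1*0) = 2 - (2244 + 0) = 2 - 1*2244 = 2 - 2244 = -2242)
P = 1/3612 (P = 1/(4908 - 1296) = 1/3612 ≈ 0.00027685)
P - Q = 1/3612 - 1*(-2242) = 1/3612 + 2242 = 8098105/3612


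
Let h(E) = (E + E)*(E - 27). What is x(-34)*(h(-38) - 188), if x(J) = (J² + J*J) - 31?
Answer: 10839312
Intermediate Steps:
h(E) = 2*E*(-27 + E) (h(E) = (2*E)*(-27 + E) = 2*E*(-27 + E))
x(J) = -31 + 2*J² (x(J) = (J² + J²) - 31 = 2*J² - 31 = -31 + 2*J²)
x(-34)*(h(-38) - 188) = (-31 + 2*(-34)²)*(2*(-38)*(-27 - 38) - 188) = (-31 + 2*1156)*(2*(-38)*(-65) - 188) = (-31 + 2312)*(4940 - 188) = 2281*4752 = 10839312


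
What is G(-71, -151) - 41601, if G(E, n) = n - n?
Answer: -41601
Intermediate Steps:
G(E, n) = 0
G(-71, -151) - 41601 = 0 - 41601 = -41601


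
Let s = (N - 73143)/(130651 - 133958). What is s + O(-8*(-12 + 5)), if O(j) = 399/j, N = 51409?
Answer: 362371/26456 ≈ 13.697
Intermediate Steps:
s = 21734/3307 (s = (51409 - 73143)/(130651 - 133958) = -21734/(-3307) = -21734*(-1/3307) = 21734/3307 ≈ 6.5721)
s + O(-8*(-12 + 5)) = 21734/3307 + 399/((-8*(-12 + 5))) = 21734/3307 + 399/((-8*(-7))) = 21734/3307 + 399/56 = 21734/3307 + 399*(1/56) = 21734/3307 + 57/8 = 362371/26456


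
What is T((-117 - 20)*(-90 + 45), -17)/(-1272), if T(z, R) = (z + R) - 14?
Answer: -3067/636 ≈ -4.8223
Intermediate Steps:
T(z, R) = -14 + R + z (T(z, R) = (R + z) - 14 = -14 + R + z)
T((-117 - 20)*(-90 + 45), -17)/(-1272) = (-14 - 17 + (-117 - 20)*(-90 + 45))/(-1272) = (-14 - 17 - 137*(-45))*(-1/1272) = (-14 - 17 + 6165)*(-1/1272) = 6134*(-1/1272) = -3067/636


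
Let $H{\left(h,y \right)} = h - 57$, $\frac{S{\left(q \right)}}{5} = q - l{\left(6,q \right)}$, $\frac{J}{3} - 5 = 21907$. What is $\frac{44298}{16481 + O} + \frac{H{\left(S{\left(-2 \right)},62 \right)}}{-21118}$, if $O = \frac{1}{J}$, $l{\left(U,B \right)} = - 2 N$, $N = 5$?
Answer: $\frac{61513470455993}{22879135969006} \approx 2.6886$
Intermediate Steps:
$J = 65736$ ($J = 15 + 3 \cdot 21907 = 15 + 65721 = 65736$)
$l{\left(U,B \right)} = -10$ ($l{\left(U,B \right)} = \left(-2\right) 5 = -10$)
$O = \frac{1}{65736} \approx 1.5212 \cdot 10^{-5}$
$S{\left(q \right)} = 50 + 5 q$ ($S{\left(q \right)} = 5 \left(q - -10\right) = 5 \left(q + 10\right) = 5 \left(10 + q\right) = 50 + 5 q$)
$H{\left(h,y \right)} = -57 + h$
$\frac{44298}{16481 + O} + \frac{H{\left(S{\left(-2 \right)},62 \right)}}{-21118} = \frac{44298}{16481 + \frac{1}{65736}} + \frac{-57 + \left(50 + 5 \left(-2\right)\right)}{-21118} = \frac{44298}{\frac{1083395017}{65736}} + \left(-57 + \left(50 - 10\right)\right) \left(- \frac{1}{21118}\right) = 44298 \cdot \frac{65736}{1083395017} + \left(-57 + 40\right) \left(- \frac{1}{21118}\right) = \frac{2911973328}{1083395017} - - \frac{17}{21118} = \frac{2911973328}{1083395017} + \frac{17}{21118} = \frac{61513470455993}{22879135969006}$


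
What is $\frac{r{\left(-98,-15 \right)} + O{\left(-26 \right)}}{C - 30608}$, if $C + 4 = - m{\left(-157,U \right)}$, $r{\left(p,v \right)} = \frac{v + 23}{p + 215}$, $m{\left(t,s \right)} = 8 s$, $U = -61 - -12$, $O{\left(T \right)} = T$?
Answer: $\frac{1517}{1767870} \approx 0.00085809$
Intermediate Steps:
$U = -49$ ($U = -61 + 12 = -49$)
$r{\left(p,v \right)} = \frac{23 + v}{215 + p}$
$C = 388$ ($C = -4 - 8 \left(-49\right) = -4 - -392 = -4 + 392 = 388$)
$\frac{r{\left(-98,-15 \right)} + O{\left(-26 \right)}}{C - 30608} = \frac{\frac{23 - 15}{215 - 98} - 26}{388 - 30608} = \frac{\frac{1}{117} \cdot 8 - 26}{-30220} = \left(\frac{1}{117} \cdot 8 - 26\right) \left(- \frac{1}{30220}\right) = \left(\frac{8}{117} - 26\right) \left(- \frac{1}{30220}\right) = \left(- \frac{3034}{117}\right) \left(- \frac{1}{30220}\right) = \frac{1517}{1767870}$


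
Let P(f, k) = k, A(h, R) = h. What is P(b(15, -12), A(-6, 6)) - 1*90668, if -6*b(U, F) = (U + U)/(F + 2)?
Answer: -90674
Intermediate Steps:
b(U, F) = -U/(3*(2 + F)) (b(U, F) = -(U + U)/(6*(F + 2)) = -2*U/(6*(2 + F)) = -U/(3*(2 + F)))
P(b(15, -12), A(-6, 6)) - 1*90668 = -6 - 1*90668 = -6 - 90668 = -90674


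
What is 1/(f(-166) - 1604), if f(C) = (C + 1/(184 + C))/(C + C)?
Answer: -5976/9582517 ≈ -0.00062364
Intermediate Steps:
f(C) = (C + 1/(184 + C))/(2*C) (f(C) = (C + 1/(184 + C))/((2*C)) = (C + 1/(184 + C))*(1/(2*C)) = (C + 1/(184 + C))/(2*C))
1/(f(-166) - 1604) = 1/((½)*(1 + (-166)² + 184*(-166))/(-166*(184 - 166)) - 1604) = 1/((½)*(-1/166)*(1 + 27556 - 30544)/18 - 1604) = 1/((½)*(-1/166)*(1/18)*(-2987) - 1604) = 1/(2987/5976 - 1604) = 1/(-9582517/5976) = -5976/9582517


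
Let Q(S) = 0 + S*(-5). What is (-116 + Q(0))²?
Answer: 13456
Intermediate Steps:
Q(S) = -5*S (Q(S) = 0 - 5*S = -5*S)
(-116 + Q(0))² = (-116 - 5*0)² = (-116 + 0)² = (-116)² = 13456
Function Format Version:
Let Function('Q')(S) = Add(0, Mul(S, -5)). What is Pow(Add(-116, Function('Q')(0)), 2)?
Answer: 13456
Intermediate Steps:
Function('Q')(S) = Mul(-5, S) (Function('Q')(S) = Add(0, Mul(-5, S)) = Mul(-5, S))
Pow(Add(-116, Function('Q')(0)), 2) = Pow(Add(-116, Mul(-5, 0)), 2) = Pow(Add(-116, 0), 2) = Pow(-116, 2) = 13456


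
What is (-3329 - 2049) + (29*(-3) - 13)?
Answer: -5478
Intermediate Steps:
(-3329 - 2049) + (29*(-3) - 13) = -5378 + (-87 - 13) = -5378 - 100 = -5478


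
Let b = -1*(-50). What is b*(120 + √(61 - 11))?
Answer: 6000 + 250*√2 ≈ 6353.6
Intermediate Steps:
b = 50
b*(120 + √(61 - 11)) = 50*(120 + √(61 - 11)) = 50*(120 + √50) = 50*(120 + 5*√2) = 6000 + 250*√2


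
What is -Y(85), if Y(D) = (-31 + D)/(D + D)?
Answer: -27/85 ≈ -0.31765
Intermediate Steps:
Y(D) = (-31 + D)/(2*D) (Y(D) = (-31 + D)/((2*D)) = (-31 + D)*(1/(2*D)) = (-31 + D)/(2*D))
-Y(85) = -(-31 + 85)/(2*85) = -54/(2*85) = -1*27/85 = -27/85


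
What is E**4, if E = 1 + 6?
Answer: 2401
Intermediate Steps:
E = 7
E**4 = 7**4 = 2401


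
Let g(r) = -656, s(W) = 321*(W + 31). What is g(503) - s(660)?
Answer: -222467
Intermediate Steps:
s(W) = 9951 + 321*W (s(W) = 321*(31 + W) = 9951 + 321*W)
g(503) - s(660) = -656 - (9951 + 321*660) = -656 - (9951 + 211860) = -656 - 1*221811 = -656 - 221811 = -222467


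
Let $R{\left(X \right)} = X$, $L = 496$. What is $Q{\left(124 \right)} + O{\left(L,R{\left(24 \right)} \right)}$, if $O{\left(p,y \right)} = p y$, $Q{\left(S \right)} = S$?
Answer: $12028$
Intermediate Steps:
$Q{\left(124 \right)} + O{\left(L,R{\left(24 \right)} \right)} = 124 + 496 \cdot 24 = 124 + 11904 = 12028$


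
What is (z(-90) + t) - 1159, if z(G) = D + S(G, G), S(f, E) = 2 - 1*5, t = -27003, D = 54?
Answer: -28111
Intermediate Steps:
S(f, E) = -3 (S(f, E) = 2 - 5 = -3)
z(G) = 51 (z(G) = 54 - 3 = 51)
(z(-90) + t) - 1159 = (51 - 27003) - 1159 = -26952 - 1159 = -28111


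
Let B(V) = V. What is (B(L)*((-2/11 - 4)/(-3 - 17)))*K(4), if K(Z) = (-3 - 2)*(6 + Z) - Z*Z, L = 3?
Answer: -207/5 ≈ -41.400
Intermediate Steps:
K(Z) = -30 - Z² - 5*Z (K(Z) = -5*(6 + Z) - Z² = (-30 - 5*Z) - Z² = -30 - Z² - 5*Z)
(B(L)*((-2/11 - 4)/(-3 - 17)))*K(4) = (3*((-2/11 - 4)/(-3 - 17)))*(-30 - 1*4² - 5*4) = (3*((-2*1/11 - 4)/(-20)))*(-30 - 1*16 - 20) = (3*((-2/11 - 4)*(-1/20)))*(-30 - 16 - 20) = (3*(-46/11*(-1/20)))*(-66) = (3*(23/110))*(-66) = (69/110)*(-66) = -207/5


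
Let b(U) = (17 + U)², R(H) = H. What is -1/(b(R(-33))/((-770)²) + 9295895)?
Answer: -148225/1377884036439 ≈ -1.0757e-7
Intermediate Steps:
-1/(b(R(-33))/((-770)²) + 9295895) = -1/((17 - 33)²/((-770)²) + 9295895) = -1/((-16)²/592900 + 9295895) = -1/(256*(1/592900) + 9295895) = -1/(64/148225 + 9295895) = -1/1377884036439/148225 = -1*148225/1377884036439 = -148225/1377884036439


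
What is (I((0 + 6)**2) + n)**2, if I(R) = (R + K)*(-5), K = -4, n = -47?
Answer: 42849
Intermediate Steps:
I(R) = 20 - 5*R (I(R) = (R - 4)*(-5) = (-4 + R)*(-5) = 20 - 5*R)
(I((0 + 6)**2) + n)**2 = ((20 - 5*(0 + 6)**2) - 47)**2 = ((20 - 5*6**2) - 47)**2 = ((20 - 5*36) - 47)**2 = ((20 - 180) - 47)**2 = (-160 - 47)**2 = (-207)**2 = 42849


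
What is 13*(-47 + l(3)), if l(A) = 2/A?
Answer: -1807/3 ≈ -602.33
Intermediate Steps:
13*(-47 + l(3)) = 13*(-47 + 2/3) = 13*(-139/3) = -1807/3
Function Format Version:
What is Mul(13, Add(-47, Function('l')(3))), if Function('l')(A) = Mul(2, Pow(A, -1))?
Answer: Rational(-1807, 3) ≈ -602.33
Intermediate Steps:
Mul(13, Add(-47, Function('l')(3))) = Mul(13, Add(-47, Mul(2, Pow(3, -1)))) = Mul(13, Add(-47, Mul(2, Rational(1, 3)))) = Mul(13, Add(-47, Rational(2, 3))) = Mul(13, Rational(-139, 3)) = Rational(-1807, 3)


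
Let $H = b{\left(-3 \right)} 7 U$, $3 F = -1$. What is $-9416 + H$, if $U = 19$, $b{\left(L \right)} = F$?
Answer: $- \frac{28381}{3} \approx -9460.3$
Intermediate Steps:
$F = - \frac{1}{3}$ ($F = \frac{1}{3} \left(-1\right) = - \frac{1}{3} \approx -0.33333$)
$b{\left(L \right)} = - \frac{1}{3}$
$H = - \frac{133}{3}$ ($H = \left(- \frac{1}{3}\right) 7 \cdot 19 = \left(- \frac{7}{3}\right) 19 = - \frac{133}{3} \approx -44.333$)
$-9416 + H = -9416 - \frac{133}{3} = - \frac{28381}{3}$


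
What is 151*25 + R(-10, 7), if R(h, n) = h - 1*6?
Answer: 3759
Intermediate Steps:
R(h, n) = -6 + h (R(h, n) = h - 6 = -6 + h)
151*25 + R(-10, 7) = 151*25 + (-6 - 10) = 3775 - 16 = 3759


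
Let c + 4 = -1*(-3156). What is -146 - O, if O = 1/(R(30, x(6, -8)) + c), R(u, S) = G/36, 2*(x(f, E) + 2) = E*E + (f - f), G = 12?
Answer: -1380725/9457 ≈ -146.00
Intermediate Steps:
x(f, E) = -2 + E²/2 (x(f, E) = -2 + (E*E + (f - f))/2 = -2 + (E² + 0)/2 = -2 + E²/2)
R(u, S) = ⅓ (R(u, S) = 12/36 = 12*(1/36) = ⅓)
c = 3152 (c = -4 - 1*(-3156) = -4 + 3156 = 3152)
O = 3/9457 (O = 1/(⅓ + 3152) = 1/(9457/3) = 3/9457 ≈ 0.00031723)
-146 - O = -146 - 1*3/9457 = -146 - 3/9457 = -1380725/9457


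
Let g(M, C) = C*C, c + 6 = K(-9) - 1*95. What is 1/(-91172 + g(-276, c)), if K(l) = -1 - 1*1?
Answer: -1/80563 ≈ -1.2413e-5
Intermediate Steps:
K(l) = -2 (K(l) = -1 - 1 = -2)
c = -103 (c = -6 + (-2 - 1*95) = -6 + (-2 - 95) = -6 - 97 = -103)
g(M, C) = C**2
1/(-91172 + g(-276, c)) = 1/(-91172 + (-103)**2) = 1/(-91172 + 10609) = 1/(-80563) = -1/80563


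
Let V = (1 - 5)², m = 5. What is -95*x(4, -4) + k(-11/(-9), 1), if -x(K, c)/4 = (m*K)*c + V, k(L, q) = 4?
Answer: -24316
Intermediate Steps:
V = 16 (V = (-4)² = 16)
x(K, c) = -64 - 20*K*c (x(K, c) = -4*((5*K)*c + 16) = -4*(5*K*c + 16) = -4*(16 + 5*K*c) = -64 - 20*K*c)
-95*x(4, -4) + k(-11/(-9), 1) = -95*(-64 - 20*4*(-4)) + 4 = -95*(-64 + 320) + 4 = -95*256 + 4 = -24320 + 4 = -24316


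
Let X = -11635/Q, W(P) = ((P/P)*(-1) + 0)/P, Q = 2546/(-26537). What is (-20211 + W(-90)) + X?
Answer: 5789268389/57285 ≈ 1.0106e+5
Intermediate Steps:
Q = -2546/26537 (Q = 2546*(-1/26537) = -2546/26537 ≈ -0.095942)
W(P) = -1/P (W(P) = (1*(-1) + 0)/P = (-1 + 0)/P = -1/P)
X = 308757995/2546 (X = -11635/(-2546/26537) = -11635*(-26537/2546) = 308757995/2546 ≈ 1.2127e+5)
(-20211 + W(-90)) + X = (-20211 - 1/(-90)) + 308757995/2546 = (-20211 - 1*(-1/90)) + 308757995/2546 = (-20211 + 1/90) + 308757995/2546 = -1818989/90 + 308757995/2546 = 5789268389/57285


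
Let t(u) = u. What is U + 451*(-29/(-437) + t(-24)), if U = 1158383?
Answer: 501496362/437 ≈ 1.1476e+6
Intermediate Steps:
U + 451*(-29/(-437) + t(-24)) = 1158383 + 451*(-29/(-437) - 24) = 1158383 + 451*(-29*(-1/437) - 24) = 1158383 + 451*(29/437 - 24) = 1158383 + 451*(-10459/437) = 1158383 - 4717009/437 = 501496362/437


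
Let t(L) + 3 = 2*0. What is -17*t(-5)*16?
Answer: 816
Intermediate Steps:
t(L) = -3 (t(L) = -3 + 2*0 = -3 + 0 = -3)
-17*t(-5)*16 = -17*(-3)*16 = 51*16 = 816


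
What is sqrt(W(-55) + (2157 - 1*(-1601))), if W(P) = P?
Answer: 23*sqrt(7) ≈ 60.852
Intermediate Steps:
sqrt(W(-55) + (2157 - 1*(-1601))) = sqrt(-55 + (2157 - 1*(-1601))) = sqrt(-55 + (2157 + 1601)) = sqrt(-55 + 3758) = sqrt(3703) = 23*sqrt(7)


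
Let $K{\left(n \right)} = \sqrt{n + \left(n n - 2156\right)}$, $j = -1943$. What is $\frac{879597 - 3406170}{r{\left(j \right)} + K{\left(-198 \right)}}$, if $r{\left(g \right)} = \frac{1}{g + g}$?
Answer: $- \frac{3272754226}{185490567533} - \frac{63589614611180 \sqrt{1474}}{185490567533} \approx -13162.0$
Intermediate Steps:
$K{\left(n \right)} = \sqrt{-2156 + n + n^{2}}$ ($K{\left(n \right)} = \sqrt{n + \left(n^{2} - 2156\right)} = \sqrt{n + \left(-2156 + n^{2}\right)} = \sqrt{-2156 + n + n^{2}}$)
$r{\left(g \right)} = \frac{1}{2 g}$
$\frac{879597 - 3406170}{r{\left(j \right)} + K{\left(-198 \right)}} = \frac{879597 - 3406170}{\frac{1}{2 \left(-1943\right)} + \sqrt{-2156 - 198 + \left(-198\right)^{2}}} = - \frac{2526573}{\frac{1}{2} \left(- \frac{1}{1943}\right) + \sqrt{-2156 - 198 + 39204}} = - \frac{2526573}{- \frac{1}{3886} + \sqrt{36850}} = - \frac{2526573}{- \frac{1}{3886} + 5 \sqrt{1474}}$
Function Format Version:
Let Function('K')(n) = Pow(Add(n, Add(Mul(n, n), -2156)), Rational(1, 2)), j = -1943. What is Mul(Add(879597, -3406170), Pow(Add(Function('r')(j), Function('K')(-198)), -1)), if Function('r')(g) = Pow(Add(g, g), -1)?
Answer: Add(Rational(-3272754226, 185490567533), Mul(Rational(-63589614611180, 185490567533), Pow(1474, Rational(1, 2)))) ≈ -13162.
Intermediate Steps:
Function('K')(n) = Pow(Add(-2156, n, Pow(n, 2)), Rational(1, 2)) (Function('K')(n) = Pow(Add(n, Add(Pow(n, 2), -2156)), Rational(1, 2)) = Pow(Add(n, Add(-2156, Pow(n, 2))), Rational(1, 2)) = Pow(Add(-2156, n, Pow(n, 2)), Rational(1, 2)))
Function('r')(g) = Mul(Rational(1, 2), Pow(g, -1)) (Function('r')(g) = Pow(Mul(2, g), -1) = Mul(Rational(1, 2), Pow(g, -1)))
Mul(Add(879597, -3406170), Pow(Add(Function('r')(j), Function('K')(-198)), -1)) = Mul(Add(879597, -3406170), Pow(Add(Mul(Rational(1, 2), Pow(-1943, -1)), Pow(Add(-2156, -198, Pow(-198, 2)), Rational(1, 2))), -1)) = Mul(-2526573, Pow(Add(Mul(Rational(1, 2), Rational(-1, 1943)), Pow(Add(-2156, -198, 39204), Rational(1, 2))), -1)) = Mul(-2526573, Pow(Add(Rational(-1, 3886), Pow(36850, Rational(1, 2))), -1)) = Mul(-2526573, Pow(Add(Rational(-1, 3886), Mul(5, Pow(1474, Rational(1, 2)))), -1))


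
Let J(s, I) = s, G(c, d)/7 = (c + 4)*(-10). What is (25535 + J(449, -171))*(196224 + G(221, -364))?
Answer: 4689436416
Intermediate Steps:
G(c, d) = -280 - 70*c (G(c, d) = 7*((c + 4)*(-10)) = 7*((4 + c)*(-10)) = 7*(-40 - 10*c) = -280 - 70*c)
(25535 + J(449, -171))*(196224 + G(221, -364)) = (25535 + 449)*(196224 + (-280 - 70*221)) = 25984*(196224 + (-280 - 15470)) = 25984*(196224 - 15750) = 25984*180474 = 4689436416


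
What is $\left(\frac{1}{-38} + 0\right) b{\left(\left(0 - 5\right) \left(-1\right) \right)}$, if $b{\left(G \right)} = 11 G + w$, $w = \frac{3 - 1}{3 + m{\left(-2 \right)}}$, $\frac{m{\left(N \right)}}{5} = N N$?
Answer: $- \frac{1267}{874} \approx -1.4497$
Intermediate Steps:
$m{\left(N \right)} = 5 N^{2}$ ($m{\left(N \right)} = 5 N N = 5 N^{2}$)
$w = \frac{2}{23}$ ($w = \frac{3 - 1}{3 + 5 \left(-2\right)^{2}} = \frac{2}{3 + 5 \cdot 4} = \frac{2}{3 + 20} = \frac{2}{23} \approx 0.086957$)
$b{\left(G \right)} = \frac{2}{23} + 11 G$ ($b{\left(G \right)} = 11 G + \frac{2}{23} = \frac{2}{23} + 11 G$)
$\left(\frac{1}{-38} + 0\right) b{\left(\left(0 - 5\right) \left(-1\right) \right)} = \left(\frac{1}{-38} + 0\right) \left(\frac{2}{23} + 11 \left(0 - 5\right) \left(-1\right)\right) = \left(- \frac{1}{38} + 0\right) \left(\frac{2}{23} + 11 \left(\left(-5\right) \left(-1\right)\right)\right) = - \frac{\frac{2}{23} + 11 \cdot 5}{38} = - \frac{\frac{2}{23} + 55}{38} = \left(- \frac{1}{38}\right) \frac{1267}{23} = - \frac{1267}{874}$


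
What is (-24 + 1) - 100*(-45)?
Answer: 4477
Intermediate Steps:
(-24 + 1) - 100*(-45) = -23 + 4500 = 4477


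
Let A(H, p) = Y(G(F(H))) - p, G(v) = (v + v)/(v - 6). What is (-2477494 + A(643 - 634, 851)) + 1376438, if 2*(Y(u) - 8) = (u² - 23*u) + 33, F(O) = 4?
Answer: -2203657/2 ≈ -1.1018e+6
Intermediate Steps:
G(v) = 2*v/(-6 + v) (G(v) = (2*v)/(-6 + v) = 2*v/(-6 + v))
Y(u) = 49/2 + u²/2 - 23*u/2 (Y(u) = 8 + ((u² - 23*u) + 33)/2 = 8 + (33 + u² - 23*u)/2 = 8 + (33/2 + u²/2 - 23*u/2) = 49/2 + u²/2 - 23*u/2)
A(H, p) = 157/2 - p (A(H, p) = (49/2 + (2*4/(-6 + 4))²/2 - 23*4/(-6 + 4)) - p = (49/2 + (2*4/(-2))²/2 - 23*4/(-2)) - p = (49/2 + (2*4*(-½))²/2 - 23*4*(-1)/2) - p = (49/2 + (½)*(-4)² - 23/2*(-4)) - p = (49/2 + (½)*16 + 46) - p = (49/2 + 8 + 46) - p = 157/2 - p)
(-2477494 + A(643 - 634, 851)) + 1376438 = (-2477494 + (157/2 - 1*851)) + 1376438 = (-2477494 + (157/2 - 851)) + 1376438 = (-2477494 - 1545/2) + 1376438 = -4956533/2 + 1376438 = -2203657/2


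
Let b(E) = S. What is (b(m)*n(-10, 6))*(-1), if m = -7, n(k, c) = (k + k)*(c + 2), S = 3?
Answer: 480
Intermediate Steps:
n(k, c) = 2*k*(2 + c) (n(k, c) = (2*k)*(2 + c) = 2*k*(2 + c))
b(E) = 3
(b(m)*n(-10, 6))*(-1) = (3*(2*(-10)*(2 + 6)))*(-1) = (3*(2*(-10)*8))*(-1) = (3*(-160))*(-1) = -480*(-1) = 480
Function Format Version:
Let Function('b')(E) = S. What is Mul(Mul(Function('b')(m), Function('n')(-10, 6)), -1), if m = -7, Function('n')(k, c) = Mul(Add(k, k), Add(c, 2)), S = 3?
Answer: 480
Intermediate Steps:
Function('n')(k, c) = Mul(2, k, Add(2, c)) (Function('n')(k, c) = Mul(Mul(2, k), Add(2, c)) = Mul(2, k, Add(2, c)))
Function('b')(E) = 3
Mul(Mul(Function('b')(m), Function('n')(-10, 6)), -1) = Mul(Mul(3, Mul(2, -10, Add(2, 6))), -1) = Mul(Mul(3, Mul(2, -10, 8)), -1) = Mul(Mul(3, -160), -1) = Mul(-480, -1) = 480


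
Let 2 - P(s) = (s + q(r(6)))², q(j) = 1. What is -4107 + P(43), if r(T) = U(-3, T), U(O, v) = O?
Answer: -6041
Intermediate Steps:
r(T) = -3
P(s) = 2 - (1 + s)² (P(s) = 2 - (s + 1)² = 2 - (1 + s)²)
-4107 + P(43) = -4107 + (2 - (1 + 43)²) = -4107 + (2 - 1*44²) = -4107 + (2 - 1*1936) = -4107 + (2 - 1936) = -4107 - 1934 = -6041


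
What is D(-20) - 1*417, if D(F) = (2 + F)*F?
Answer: -57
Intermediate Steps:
D(F) = F*(2 + F)
D(-20) - 1*417 = -20*(2 - 20) - 1*417 = -20*(-18) - 417 = 360 - 417 = -57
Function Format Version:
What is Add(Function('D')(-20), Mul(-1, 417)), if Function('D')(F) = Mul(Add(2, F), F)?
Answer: -57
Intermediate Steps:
Function('D')(F) = Mul(F, Add(2, F))
Add(Function('D')(-20), Mul(-1, 417)) = Add(Mul(-20, Add(2, -20)), Mul(-1, 417)) = Add(Mul(-20, -18), -417) = Add(360, -417) = -57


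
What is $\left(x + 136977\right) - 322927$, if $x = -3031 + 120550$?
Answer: $-68431$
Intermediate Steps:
$x = 117519$
$\left(x + 136977\right) - 322927 = \left(117519 + 136977\right) - 322927 = 254496 - 322927 = -68431$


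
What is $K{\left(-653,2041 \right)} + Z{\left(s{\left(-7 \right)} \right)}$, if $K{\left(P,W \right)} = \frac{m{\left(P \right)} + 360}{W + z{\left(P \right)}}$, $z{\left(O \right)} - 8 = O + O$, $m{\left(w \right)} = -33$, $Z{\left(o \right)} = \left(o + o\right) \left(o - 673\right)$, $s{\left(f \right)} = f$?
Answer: $\frac{7073687}{743} \approx 9520.4$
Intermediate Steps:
$Z{\left(o \right)} = 2 o \left(-673 + o\right)$ ($Z{\left(o \right)} = 2 o \left(o + \left(-790 + 117\right)\right) = 2 o \left(o - 673\right) = 2 o \left(-673 + o\right)$)
$z{\left(O \right)} = 8 + 2 O$ ($z{\left(O \right)} = 8 + \left(O + O\right) = 8 + 2 O$)
$K{\left(P,W \right)} = \frac{327}{8 + W + 2 P}$ ($K{\left(P,W \right)} = \frac{-33 + 360}{W + \left(8 + 2 P\right)} = \frac{327}{8 + W + 2 P}$)
$K{\left(-653,2041 \right)} + Z{\left(s{\left(-7 \right)} \right)} = \frac{327}{8 + 2041 + 2 \left(-653\right)} + 2 \left(-7\right) \left(-673 - 7\right) = \frac{327}{8 + 2041 - 1306} + 2 \left(-7\right) \left(-680\right) = \frac{327}{743} + 9520 = \frac{7073687}{743}$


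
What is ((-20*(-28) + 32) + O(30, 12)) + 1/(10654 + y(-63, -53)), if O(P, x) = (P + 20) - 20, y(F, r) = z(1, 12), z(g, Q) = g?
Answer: 6627411/10655 ≈ 622.00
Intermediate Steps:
y(F, r) = 1
O(P, x) = P (O(P, x) = (20 + P) - 20 = P)
((-20*(-28) + 32) + O(30, 12)) + 1/(10654 + y(-63, -53)) = ((-20*(-28) + 32) + 30) + 1/(10654 + 1) = ((560 + 32) + 30) + 1/10655 = (592 + 30) + 1/10655 = 622 + 1/10655 = 6627411/10655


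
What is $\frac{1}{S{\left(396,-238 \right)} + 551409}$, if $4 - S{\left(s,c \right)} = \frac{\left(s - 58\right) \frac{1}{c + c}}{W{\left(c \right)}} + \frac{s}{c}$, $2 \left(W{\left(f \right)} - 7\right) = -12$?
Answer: $\frac{238}{131236859} \approx 1.8135 \cdot 10^{-6}$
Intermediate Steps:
$W{\left(f \right)} = 1$ ($W{\left(f \right)} = 7 + \frac{1}{2} \left(-12\right) = 7 - 6 = 1$)
$S{\left(s,c \right)} = 4 - \frac{s}{c} - \frac{-58 + s}{2 c}$ ($S{\left(s,c \right)} = 4 - \left(\frac{\left(s - 58\right) \frac{1}{c + c}}{1} + \frac{s}{c}\right) = 4 - \left(\frac{-58 + s}{2 c} 1 + \frac{s}{c}\right) = 4 - \left(\frac{-58 + s}{2 c} + \frac{s}{c}\right) = 4 - \left(\frac{s}{c} + \frac{-58 + s}{2 c}\right) = 4 - \frac{s}{c} - \frac{-58 + s}{2 c}$)
$\frac{1}{S{\left(396,-238 \right)} + 551409} = \frac{1}{\frac{58 - 1188 + 8 \left(-238\right)}{2 \left(-238\right)} + 551409} = \frac{1}{\frac{1}{2} \left(- \frac{1}{238}\right) \left(58 - 1188 - 1904\right) + 551409} = \frac{1}{\frac{1}{2} \left(- \frac{1}{238}\right) \left(-3034\right) + 551409} = \frac{1}{\frac{1517}{238} + 551409} = \frac{1}{\frac{131236859}{238}} = \frac{238}{131236859}$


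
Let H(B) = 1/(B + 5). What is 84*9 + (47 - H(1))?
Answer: 4817/6 ≈ 802.83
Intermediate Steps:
H(B) = 1/(5 + B)
84*9 + (47 - H(1)) = 84*9 + (47 - 1/(5 + 1)) = 756 + (47 - 1/6) = 756 + (47 - 1*⅙) = 756 + (47 - ⅙) = 756 + 281/6 = 4817/6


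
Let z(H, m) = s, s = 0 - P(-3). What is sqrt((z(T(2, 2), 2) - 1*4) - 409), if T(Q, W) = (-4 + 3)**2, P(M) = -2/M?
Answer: I*sqrt(3723)/3 ≈ 20.339*I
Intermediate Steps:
s = -2/3 (s = 0 - (-2)/(-3) = 0 - (-2)*(-1)/3 = 0 - 1*2/3 = 0 - 2/3 = -2/3 ≈ -0.66667)
T(Q, W) = 1 (T(Q, W) = (-1)**2 = 1)
z(H, m) = -2/3
sqrt((z(T(2, 2), 2) - 1*4) - 409) = sqrt((-2/3 - 1*4) - 409) = sqrt((-2/3 - 4) - 409) = sqrt(-14/3 - 409) = sqrt(-1241/3) = I*sqrt(3723)/3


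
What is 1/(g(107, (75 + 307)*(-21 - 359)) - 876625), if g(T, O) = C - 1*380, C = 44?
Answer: -1/876961 ≈ -1.1403e-6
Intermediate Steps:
g(T, O) = -336 (g(T, O) = 44 - 1*380 = 44 - 380 = -336)
1/(g(107, (75 + 307)*(-21 - 359)) - 876625) = 1/(-336 - 876625) = 1/(-876961) = -1/876961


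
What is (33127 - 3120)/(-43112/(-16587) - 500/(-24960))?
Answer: 207054061344/18072817 ≈ 11457.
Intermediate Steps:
(33127 - 3120)/(-43112/(-16587) - 500/(-24960)) = 30007/(-43112*(-1/16587) - 500*(-1/24960)) = 30007/(43112/16587 + 25/1248) = 30007/(18072817/6900192) = 30007*(6900192/18072817) = 207054061344/18072817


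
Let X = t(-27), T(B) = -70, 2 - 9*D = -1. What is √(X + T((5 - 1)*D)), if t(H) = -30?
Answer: 10*I ≈ 10.0*I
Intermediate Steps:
D = ⅓ (D = 2/9 - ⅑*(-1) = 2/9 + ⅑ = ⅓ ≈ 0.33333)
X = -30
√(X + T((5 - 1)*D)) = √(-30 - 70) = √(-100) = 10*I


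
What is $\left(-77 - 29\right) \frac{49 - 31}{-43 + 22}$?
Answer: $\frac{636}{7} \approx 90.857$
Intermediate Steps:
$\left(-77 - 29\right) \frac{49 - 31}{-43 + 22} = - 106 \frac{18}{-21} = - 106 \cdot 18 \left(- \frac{1}{21}\right) = \left(-106\right) \left(- \frac{6}{7}\right) = \frac{636}{7}$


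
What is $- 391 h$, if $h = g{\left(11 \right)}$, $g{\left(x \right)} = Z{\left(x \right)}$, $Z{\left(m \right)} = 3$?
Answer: $-1173$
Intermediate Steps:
$g{\left(x \right)} = 3$
$h = 3$
$- 391 h = \left(-391\right) 3 = -1173$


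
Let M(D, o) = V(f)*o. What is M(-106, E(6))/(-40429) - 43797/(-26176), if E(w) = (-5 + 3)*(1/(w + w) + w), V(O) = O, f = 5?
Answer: 5316783859/3174808512 ≈ 1.6747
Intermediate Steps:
E(w) = -1/w - 2*w (E(w) = -2*(1/(2*w) + w) = -2*(w + 1/(2*w)) = -1/w - 2*w)
M(D, o) = 5*o
M(-106, E(6))/(-40429) - 43797/(-26176) = (5*(-1/6 - 2*6))/(-40429) - 43797/(-26176) = (5*(-1*1/6 - 12))*(-1/40429) - 43797*(-1/26176) = (5*(-1/6 - 12))*(-1/40429) + 43797/26176 = (5*(-73/6))*(-1/40429) + 43797/26176 = -365/6*(-1/40429) + 43797/26176 = 365/242574 + 43797/26176 = 5316783859/3174808512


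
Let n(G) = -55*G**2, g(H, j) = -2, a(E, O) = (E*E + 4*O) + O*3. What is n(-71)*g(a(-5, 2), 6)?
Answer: 554510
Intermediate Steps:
a(E, O) = E**2 + 7*O (a(E, O) = (E**2 + 4*O) + 3*O = E**2 + 7*O)
n(-71)*g(a(-5, 2), 6) = -55*(-71)**2*(-2) = -55*5041*(-2) = -277255*(-2) = 554510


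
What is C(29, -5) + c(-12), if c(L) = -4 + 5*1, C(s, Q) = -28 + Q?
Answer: -32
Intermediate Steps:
c(L) = 1 (c(L) = -4 + 5 = 1)
C(29, -5) + c(-12) = (-28 - 5) + 1 = -33 + 1 = -32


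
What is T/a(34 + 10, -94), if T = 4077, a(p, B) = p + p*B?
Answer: -1359/1364 ≈ -0.99633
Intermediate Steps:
a(p, B) = p + B*p
T/a(34 + 10, -94) = 4077/(((34 + 10)*(1 - 94))) = 4077/((44*(-93))) = 4077/(-4092) = 4077*(-1/4092) = -1359/1364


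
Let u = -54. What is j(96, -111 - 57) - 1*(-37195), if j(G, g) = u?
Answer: 37141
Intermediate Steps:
j(G, g) = -54
j(96, -111 - 57) - 1*(-37195) = -54 - 1*(-37195) = -54 + 37195 = 37141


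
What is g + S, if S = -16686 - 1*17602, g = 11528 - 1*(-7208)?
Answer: -15552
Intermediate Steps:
g = 18736 (g = 11528 + 7208 = 18736)
S = -34288 (S = -16686 - 17602 = -34288)
g + S = 18736 - 34288 = -15552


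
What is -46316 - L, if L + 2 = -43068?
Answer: -3246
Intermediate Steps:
L = -43070 (L = -2 - 43068 = -43070)
-46316 - L = -46316 - 1*(-43070) = -46316 + 43070 = -3246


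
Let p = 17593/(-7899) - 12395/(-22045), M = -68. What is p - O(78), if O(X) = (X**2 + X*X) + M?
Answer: -421460947016/34826691 ≈ -12102.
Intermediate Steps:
p = -57985916/34826691 (p = 17593*(-1/7899) - 12395*(-1/22045) = -17593/7899 + 2479/4409 = -57985916/34826691 ≈ -1.6650)
O(X) = -68 + 2*X**2 (O(X) = (X**2 + X*X) - 68 = (X**2 + X**2) - 68 = 2*X**2 - 68 = -68 + 2*X**2)
p - O(78) = -57985916/34826691 - (-68 + 2*78**2) = -57985916/34826691 - (-68 + 2*6084) = -57985916/34826691 - (-68 + 12168) = -57985916/34826691 - 1*12100 = -57985916/34826691 - 12100 = -421460947016/34826691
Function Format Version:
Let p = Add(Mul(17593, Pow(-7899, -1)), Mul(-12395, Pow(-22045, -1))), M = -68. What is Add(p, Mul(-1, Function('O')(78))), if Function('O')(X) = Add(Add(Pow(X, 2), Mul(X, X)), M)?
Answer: Rational(-421460947016, 34826691) ≈ -12102.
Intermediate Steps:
p = Rational(-57985916, 34826691) (p = Add(Mul(17593, Rational(-1, 7899)), Mul(-12395, Rational(-1, 22045))) = Add(Rational(-17593, 7899), Rational(2479, 4409)) = Rational(-57985916, 34826691) ≈ -1.6650)
Function('O')(X) = Add(-68, Mul(2, Pow(X, 2))) (Function('O')(X) = Add(Add(Pow(X, 2), Mul(X, X)), -68) = Add(Add(Pow(X, 2), Pow(X, 2)), -68) = Add(Mul(2, Pow(X, 2)), -68) = Add(-68, Mul(2, Pow(X, 2))))
Add(p, Mul(-1, Function('O')(78))) = Add(Rational(-57985916, 34826691), Mul(-1, Add(-68, Mul(2, Pow(78, 2))))) = Add(Rational(-57985916, 34826691), Mul(-1, Add(-68, Mul(2, 6084)))) = Add(Rational(-57985916, 34826691), Mul(-1, Add(-68, 12168))) = Add(Rational(-57985916, 34826691), Mul(-1, 12100)) = Add(Rational(-57985916, 34826691), -12100) = Rational(-421460947016, 34826691)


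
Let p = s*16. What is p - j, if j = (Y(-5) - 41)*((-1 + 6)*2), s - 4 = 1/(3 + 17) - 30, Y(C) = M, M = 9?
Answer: -476/5 ≈ -95.200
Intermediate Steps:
Y(C) = 9
s = -519/20 (s = 4 + (1/(3 + 17) - 30) = 4 + (1/20 - 30) = 4 - 599/20 = -519/20 ≈ -25.950)
p = -2076/5 (p = -519/20*16 = -2076/5 ≈ -415.20)
j = -320 (j = (9 - 41)*((-1 + 6)*2) = -160*2 = -32*10 = -320)
p - j = -2076/5 - 1*(-320) = -2076/5 + 320 = -476/5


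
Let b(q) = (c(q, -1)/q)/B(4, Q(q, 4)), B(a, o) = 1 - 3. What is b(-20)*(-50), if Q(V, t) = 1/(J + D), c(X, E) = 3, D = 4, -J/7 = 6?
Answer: -15/4 ≈ -3.7500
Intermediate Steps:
J = -42 (J = -7*6 = -42)
Q(V, t) = -1/38 (Q(V, t) = 1/(-42 + 4) = 1/(-38) = -1/38)
B(a, o) = -2
b(q) = -3/(2*q) (b(q) = (3/q)/(-2) = (3/q)*(-½) = -3/(2*q))
b(-20)*(-50) = -3/2/(-20)*(-50) = -3/2*(-1/20)*(-50) = (3/40)*(-50) = -15/4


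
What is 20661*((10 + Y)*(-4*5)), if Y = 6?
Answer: -6611520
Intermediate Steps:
20661*((10 + Y)*(-4*5)) = 20661*((10 + 6)*(-4*5)) = 20661*(16*(-20)) = 20661*(-320) = -6611520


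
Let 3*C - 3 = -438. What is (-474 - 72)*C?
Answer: 79170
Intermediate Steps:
C = -145 (C = 1 + (⅓)*(-438) = 1 - 146 = -145)
(-474 - 72)*C = (-474 - 72)*(-145) = -546*(-145) = 79170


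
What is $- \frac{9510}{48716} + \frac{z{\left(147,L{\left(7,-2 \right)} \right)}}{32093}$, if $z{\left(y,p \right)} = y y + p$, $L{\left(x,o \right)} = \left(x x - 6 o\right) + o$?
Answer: $\frac{375186929}{781721294} \approx 0.47995$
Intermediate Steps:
$L{\left(x,o \right)} = x^{2} - 5 o$ ($L{\left(x,o \right)} = \left(x^{2} - 6 o\right) + o = x^{2} - 5 o$)
$z{\left(y,p \right)} = p + y^{2}$ ($z{\left(y,p \right)} = y^{2} + p = p + y^{2}$)
$- \frac{9510}{48716} + \frac{z{\left(147,L{\left(7,-2 \right)} \right)}}{32093} = - \frac{9510}{48716} + \frac{\left(7^{2} - -10\right) + 147^{2}}{32093} = \left(-9510\right) \frac{1}{48716} + \left(\left(49 + 10\right) + 21609\right) \frac{1}{32093} = - \frac{4755}{24358} + \left(59 + 21609\right) \frac{1}{32093} = - \frac{4755}{24358} + 21668 \cdot \frac{1}{32093} = - \frac{4755}{24358} + \frac{21668}{32093} = \frac{375186929}{781721294}$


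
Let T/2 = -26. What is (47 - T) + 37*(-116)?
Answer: -4193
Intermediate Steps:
T = -52 (T = 2*(-26) = -52)
(47 - T) + 37*(-116) = (47 - 1*(-52)) + 37*(-116) = (47 + 52) - 4292 = 99 - 4292 = -4193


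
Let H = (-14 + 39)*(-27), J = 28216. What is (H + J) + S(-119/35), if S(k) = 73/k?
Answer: 467832/17 ≈ 27520.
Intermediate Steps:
H = -675 (H = 25*(-27) = -675)
(H + J) + S(-119/35) = (-675 + 28216) + 73/((-119/35)) = 27541 + 73/((-119*1/35)) = 27541 + 73/(-17/5) = 27541 + 73*(-5/17) = 27541 - 365/17 = 467832/17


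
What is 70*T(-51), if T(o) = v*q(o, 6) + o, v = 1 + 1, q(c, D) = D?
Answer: -2730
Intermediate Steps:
v = 2
T(o) = 12 + o (T(o) = 2*6 + o = 12 + o)
70*T(-51) = 70*(12 - 51) = 70*(-39) = -2730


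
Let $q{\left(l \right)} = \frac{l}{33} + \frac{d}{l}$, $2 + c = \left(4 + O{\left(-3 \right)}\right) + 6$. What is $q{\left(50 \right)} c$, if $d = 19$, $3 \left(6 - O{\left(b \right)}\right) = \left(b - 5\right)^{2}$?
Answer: $- \frac{3127}{225} \approx -13.898$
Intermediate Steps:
$O{\left(b \right)} = 6 - \frac{\left(-5 + b\right)^{2}}{3}$ ($O{\left(b \right)} = 6 - \frac{\left(b - 5\right)^{2}}{3} = 6 - \frac{\left(-5 + b\right)^{2}}{3}$)
$c = - \frac{22}{3}$ ($c = -2 + \left(\left(4 + \left(6 - \frac{\left(-5 - 3\right)^{2}}{3}\right)\right) + 6\right) = -2 + \left(\left(4 + \left(6 - \frac{\left(-8\right)^{2}}{3}\right)\right) + 6\right) = -2 + \left(\left(4 + \left(6 - \frac{64}{3}\right)\right) + 6\right) = -2 + \left(\left(4 - \frac{46}{3}\right) + 6\right) = -2 + \left(- \frac{34}{3} + 6\right) = -2 - \frac{16}{3} = - \frac{22}{3} \approx -7.3333$)
$q{\left(l \right)} = \frac{19}{l} + \frac{l}{33}$ ($q{\left(l \right)} = \frac{l}{33} + \frac{19}{l} = \frac{19}{l} + \frac{l}{33}$)
$q{\left(50 \right)} c = \left(\frac{19}{50} + \frac{1}{33} \cdot 50\right) \left(- \frac{22}{3}\right) = \left(19 \cdot \frac{1}{50} + \frac{50}{33}\right) \left(- \frac{22}{3}\right) = \left(\frac{19}{50} + \frac{50}{33}\right) \left(- \frac{22}{3}\right) = \frac{3127}{1650} \left(- \frac{22}{3}\right) = - \frac{3127}{225}$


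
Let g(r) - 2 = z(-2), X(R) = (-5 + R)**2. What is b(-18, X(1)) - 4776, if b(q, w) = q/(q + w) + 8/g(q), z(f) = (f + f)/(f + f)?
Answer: -14293/3 ≈ -4764.3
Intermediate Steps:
z(f) = 1 (z(f) = (2*f)/((2*f)) = (2*f)*(1/(2*f)) = 1)
g(r) = 3 (g(r) = 2 + 1 = 3)
b(q, w) = 8/3 + q/(q + w) (b(q, w) = q/(q + w) + 8/3 = 8/3 + q/(q + w))
b(-18, X(1)) - 4776 = (8*(-5 + 1)**2 + 11*(-18))/(3*(-18 + (-5 + 1)**2)) - 4776 = (8*(-4)**2 - 198)/(3*(-18 + (-4)**2)) - 4776 = (8*16 - 198)/(3*(-18 + 16)) - 4776 = (1/3)*(128 - 198)/(-2) - 4776 = (1/3)*(-1/2)*(-70) - 4776 = 35/3 - 4776 = -14293/3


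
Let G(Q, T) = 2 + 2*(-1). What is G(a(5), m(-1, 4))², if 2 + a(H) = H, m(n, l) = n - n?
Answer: 0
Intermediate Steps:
m(n, l) = 0
a(H) = -2 + H
G(Q, T) = 0 (G(Q, T) = 2 - 2 = 0)
G(a(5), m(-1, 4))² = 0² = 0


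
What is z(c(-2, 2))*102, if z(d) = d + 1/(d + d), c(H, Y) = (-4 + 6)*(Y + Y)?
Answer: 6579/8 ≈ 822.38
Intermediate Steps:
c(H, Y) = 4*Y (c(H, Y) = 2*(2*Y) = 4*Y)
z(d) = d + 1/(2*d)
z(c(-2, 2))*102 = (4*2 + 1/(2*((4*2))))*102 = (8 + (1/2)/8)*102 = (8 + (1/2)*(1/8))*102 = (8 + 1/16)*102 = (129/16)*102 = 6579/8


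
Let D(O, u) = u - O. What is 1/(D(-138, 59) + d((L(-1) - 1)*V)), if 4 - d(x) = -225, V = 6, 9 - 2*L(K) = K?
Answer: 1/426 ≈ 0.0023474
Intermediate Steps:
L(K) = 9/2 - K/2
d(x) = 229 (d(x) = 4 - 1*(-225) = 4 + 225 = 229)
1/(D(-138, 59) + d((L(-1) - 1)*V)) = 1/((59 - 1*(-138)) + 229) = 1/((59 + 138) + 229) = 1/(197 + 229) = 1/426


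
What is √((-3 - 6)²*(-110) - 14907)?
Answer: I*√23817 ≈ 154.33*I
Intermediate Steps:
√((-3 - 6)²*(-110) - 14907) = √((-9)²*(-110) - 14907) = √(81*(-110) - 14907) = √(-8910 - 14907) = √(-23817) = I*√23817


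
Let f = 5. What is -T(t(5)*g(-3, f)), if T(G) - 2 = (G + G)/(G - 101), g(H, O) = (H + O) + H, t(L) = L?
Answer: -111/53 ≈ -2.0943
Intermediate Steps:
g(H, O) = O + 2*H
T(G) = 2 + 2*G/(-101 + G) (T(G) = 2 + (G + G)/(G - 101) = 2 + (2*G)/(-101 + G) = 2 + 2*G/(-101 + G))
-T(t(5)*g(-3, f)) = -2*(-101 + 2*(5*(5 + 2*(-3))))/(-101 + 5*(5 + 2*(-3))) = -2*(-101 + 2*(5*(5 - 6)))/(-101 + 5*(5 - 6)) = -2*(-101 + 2*(5*(-1)))/(-101 + 5*(-1)) = -2*(-101 + 2*(-5))/(-101 - 5) = -2*(-101 - 10)/(-106) = -2*(-1)*(-111)/106 = -1*111/53 = -111/53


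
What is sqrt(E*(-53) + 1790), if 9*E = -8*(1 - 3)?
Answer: sqrt(15262)/3 ≈ 41.180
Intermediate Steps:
E = 16/9 (E = (-8*(1 - 3))/9 = (-8*(-2))/9 = (1/9)*16 = 16/9 ≈ 1.7778)
sqrt(E*(-53) + 1790) = sqrt((16/9)*(-53) + 1790) = sqrt(-848/9 + 1790) = sqrt(15262/9) = sqrt(15262)/3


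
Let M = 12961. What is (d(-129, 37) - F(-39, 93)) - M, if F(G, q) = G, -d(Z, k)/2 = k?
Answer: -12996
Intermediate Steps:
d(Z, k) = -2*k
(d(-129, 37) - F(-39, 93)) - M = (-2*37 - 1*(-39)) - 1*12961 = (-74 + 39) - 12961 = -35 - 12961 = -12996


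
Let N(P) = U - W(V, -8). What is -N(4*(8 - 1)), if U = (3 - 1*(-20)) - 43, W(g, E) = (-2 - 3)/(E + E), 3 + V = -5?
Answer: 325/16 ≈ 20.313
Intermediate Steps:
V = -8 (V = -3 - 5 = -8)
W(g, E) = -5/(2*E) (W(g, E) = -5*1/(2*E) = -5/(2*E))
U = -20 (U = (3 + 20) - 43 = 23 - 43 = -20)
N(P) = -325/16 (N(P) = -20 - (-5)/(2*(-8)) = -20 - (-5)*(-1)/(2*8) = -20 - 1*5/16 = -20 - 5/16 = -325/16)
-N(4*(8 - 1)) = -1*(-325/16) = 325/16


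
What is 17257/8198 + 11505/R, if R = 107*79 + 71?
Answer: 120708329/34939876 ≈ 3.4547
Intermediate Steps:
R = 8524 (R = 8453 + 71 = 8524)
17257/8198 + 11505/R = 17257/8198 + 11505/8524 = 120708329/34939876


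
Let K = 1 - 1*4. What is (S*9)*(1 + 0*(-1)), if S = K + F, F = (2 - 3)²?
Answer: -18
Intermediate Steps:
F = 1 (F = (-1)² = 1)
K = -3 (K = 1 - 4 = -3)
S = -2 (S = -3 + 1 = -2)
(S*9)*(1 + 0*(-1)) = (-2*9)*(1 + 0*(-1)) = -18*(1 + 0) = -18*1 = -18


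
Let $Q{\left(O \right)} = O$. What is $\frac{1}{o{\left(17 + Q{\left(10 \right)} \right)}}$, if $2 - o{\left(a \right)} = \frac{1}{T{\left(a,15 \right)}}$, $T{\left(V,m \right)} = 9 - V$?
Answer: $\frac{18}{37} \approx 0.48649$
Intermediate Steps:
$o{\left(a \right)} = 2 - \frac{1}{9 - a}$
$\frac{1}{o{\left(17 + Q{\left(10 \right)} \right)}} = \frac{1}{\frac{1}{-9 + \left(17 + 10\right)} \left(-17 + 2 \left(17 + 10\right)\right)} = \frac{1}{\frac{1}{-9 + 27} \left(-17 + 2 \cdot 27\right)} = \frac{1}{\frac{1}{18} \left(-17 + 54\right)} = \frac{1}{\frac{1}{18} \cdot 37} = \frac{1}{\frac{37}{18}} = \frac{18}{37}$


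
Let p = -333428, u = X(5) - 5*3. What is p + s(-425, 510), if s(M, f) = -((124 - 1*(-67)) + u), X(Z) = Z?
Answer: -333609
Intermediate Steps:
u = -10 (u = 5 - 5*3 = 5 - 15 = -10)
s(M, f) = -181 (s(M, f) = -((124 - 1*(-67)) - 10) = -((124 + 67) - 10) = -(191 - 10) = -1*181 = -181)
p + s(-425, 510) = -333428 - 181 = -333609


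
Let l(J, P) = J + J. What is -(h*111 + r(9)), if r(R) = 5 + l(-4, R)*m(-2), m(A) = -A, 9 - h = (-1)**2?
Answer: -877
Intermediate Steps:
h = 8 (h = 9 - 1*(-1)**2 = 9 - 1*1 = 9 - 1 = 8)
l(J, P) = 2*J
r(R) = -11 (r(R) = 5 + (2*(-4))*(-1*(-2)) = 5 - 8*2 = 5 - 16 = -11)
-(h*111 + r(9)) = -(8*111 - 11) = -(888 - 11) = -1*877 = -877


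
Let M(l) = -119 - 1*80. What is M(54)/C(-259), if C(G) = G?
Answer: 199/259 ≈ 0.76834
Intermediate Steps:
M(l) = -199 (M(l) = -119 - 80 = -199)
M(54)/C(-259) = -199/(-259) = -199*(-1/259) = 199/259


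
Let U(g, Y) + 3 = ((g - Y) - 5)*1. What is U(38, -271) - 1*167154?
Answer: -166853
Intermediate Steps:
U(g, Y) = -8 + g - Y (U(g, Y) = -3 + ((g - Y) - 5)*1 = -3 + (-5 + g - Y)*1 = -3 + (-5 + g - Y) = -8 + g - Y)
U(38, -271) - 1*167154 = (-8 + 38 - 1*(-271)) - 1*167154 = (-8 + 38 + 271) - 167154 = 301 - 167154 = -166853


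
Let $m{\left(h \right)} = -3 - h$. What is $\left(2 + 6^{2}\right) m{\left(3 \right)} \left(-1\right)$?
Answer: $228$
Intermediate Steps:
$\left(2 + 6^{2}\right) m{\left(3 \right)} \left(-1\right) = \left(2 + 6^{2}\right) \left(-3 - 3\right) \left(-1\right) = \left(2 + 36\right) \left(-3 - 3\right) \left(-1\right) = 38 \left(-6\right) \left(-1\right) = \left(-228\right) \left(-1\right) = 228$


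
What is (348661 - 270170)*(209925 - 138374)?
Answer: 5616109541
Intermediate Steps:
(348661 - 270170)*(209925 - 138374) = 78491*71551 = 5616109541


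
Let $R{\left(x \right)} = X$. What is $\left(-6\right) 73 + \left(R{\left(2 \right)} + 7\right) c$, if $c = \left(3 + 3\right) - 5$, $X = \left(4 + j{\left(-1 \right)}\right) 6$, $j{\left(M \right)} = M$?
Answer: $-413$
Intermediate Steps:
$X = 18$ ($X = \left(4 - 1\right) 6 = 3 \cdot 6 = 18$)
$R{\left(x \right)} = 18$
$c = 1$ ($c = 6 - 5 = 1$)
$\left(-6\right) 73 + \left(R{\left(2 \right)} + 7\right) c = \left(-6\right) 73 + \left(18 + 7\right) 1 = -438 + 25 \cdot 1 = -438 + 25 = -413$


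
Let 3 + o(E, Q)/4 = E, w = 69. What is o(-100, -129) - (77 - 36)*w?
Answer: -3241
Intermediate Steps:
o(E, Q) = -12 + 4*E
o(-100, -129) - (77 - 36)*w = (-12 + 4*(-100)) - (77 - 36)*69 = (-12 - 400) - 41*69 = -412 - 1*2829 = -412 - 2829 = -3241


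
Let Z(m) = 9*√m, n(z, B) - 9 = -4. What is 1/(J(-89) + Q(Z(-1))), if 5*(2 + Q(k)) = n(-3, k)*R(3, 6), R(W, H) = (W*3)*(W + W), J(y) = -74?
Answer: -1/22 ≈ -0.045455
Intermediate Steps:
n(z, B) = 5 (n(z, B) = 9 - 4 = 5)
R(W, H) = 6*W² (R(W, H) = (3*W)*(2*W) = 6*W²)
Q(k) = 52 (Q(k) = -2 + (5*(6*3²))/5 = -2 + (5*(6*9))/5 = -2 + (5*54)/5 = -2 + (⅕)*270 = -2 + 54 = 52)
1/(J(-89) + Q(Z(-1))) = 1/(-74 + 52) = 1/(-22) = -1/22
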